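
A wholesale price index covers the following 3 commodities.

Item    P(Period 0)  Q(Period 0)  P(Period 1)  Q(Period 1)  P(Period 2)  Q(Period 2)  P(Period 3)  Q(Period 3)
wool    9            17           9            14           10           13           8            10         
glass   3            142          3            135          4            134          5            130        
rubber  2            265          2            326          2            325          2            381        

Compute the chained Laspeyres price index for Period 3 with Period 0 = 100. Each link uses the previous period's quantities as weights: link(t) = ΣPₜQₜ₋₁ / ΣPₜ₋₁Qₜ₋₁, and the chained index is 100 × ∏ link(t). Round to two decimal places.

Link Period 0→Period 1:
ΣP(Period 1)Q(Period 0) = 9×17 + 3×142 + 2×265 = 153 + 426 + 530 = 1109
ΣP(Period 0)Q(Period 0) = 9×17 + 3×142 + 2×265 = 153 + 426 + 530 = 1109
link = 1109/1109 = 1.000000
Link Period 1→Period 2:
ΣP(Period 2)Q(Period 1) = 10×14 + 4×135 + 2×326 = 140 + 540 + 652 = 1332
ΣP(Period 1)Q(Period 1) = 9×14 + 3×135 + 2×326 = 126 + 405 + 652 = 1183
link = 1332/1183 = 1.125951
Link Period 2→Period 3:
ΣP(Period 3)Q(Period 2) = 8×13 + 5×134 + 2×325 = 104 + 670 + 650 = 1424
ΣP(Period 2)Q(Period 2) = 10×13 + 4×134 + 2×325 = 130 + 536 + 650 = 1316
link = 1424/1316 = 1.082067
Chained index = 100 × 1.000000 × 1.125951 × 1.082067 = 121.8354

121.84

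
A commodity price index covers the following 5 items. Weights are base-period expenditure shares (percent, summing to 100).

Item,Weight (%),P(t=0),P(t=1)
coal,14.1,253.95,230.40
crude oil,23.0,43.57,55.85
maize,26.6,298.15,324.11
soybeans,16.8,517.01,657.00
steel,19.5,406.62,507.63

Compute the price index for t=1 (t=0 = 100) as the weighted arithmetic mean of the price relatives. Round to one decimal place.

coal: 14.1 × (230.40/253.95) = 14.1 × 0.907265 = 12.7924
crude oil: 23.0 × (55.85/43.57) = 23.0 × 1.281845 = 29.4824
maize: 26.6 × (324.11/298.15) = 26.6 × 1.087070 = 28.9161
soybeans: 16.8 × (657.00/517.01) = 16.8 × 1.270768 = 21.3489
steel: 19.5 × (507.63/406.62) = 19.5 × 1.248414 = 24.3441
Index = Σ wᵢ·(p₁ᵢ/p₀ᵢ) = 12.7924 + 29.4824 + 28.9161 + 21.3489 + 24.3441 = 116.8839

116.9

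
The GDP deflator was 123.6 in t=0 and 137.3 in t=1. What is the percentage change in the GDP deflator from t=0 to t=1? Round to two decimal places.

11.08%

Change = (137.3 − 123.6) / 123.6 × 100
       = 13.7 / 123.6 × 100 = 11.0841%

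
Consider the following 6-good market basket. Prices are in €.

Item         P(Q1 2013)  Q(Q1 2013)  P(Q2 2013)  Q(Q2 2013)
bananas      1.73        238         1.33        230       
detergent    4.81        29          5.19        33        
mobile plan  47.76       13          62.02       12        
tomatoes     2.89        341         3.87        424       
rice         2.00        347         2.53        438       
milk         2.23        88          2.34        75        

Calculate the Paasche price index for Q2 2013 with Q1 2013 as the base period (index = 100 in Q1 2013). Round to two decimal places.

Paasche price index uses current-period quantities as weights.
ΣP(Q2 2013)·Q(Q2 2013) = 1.33×230 + 5.19×33 + 62.02×12 + 3.87×424 + 2.53×438 + 2.34×75 = 305.9 + 171.27 + 744.24 + 1640.88 + 1108.14 + 175.5 = 4145.93
ΣP(Q1 2013)·Q(Q2 2013) = 1.73×230 + 4.81×33 + 47.76×12 + 2.89×424 + 2.00×438 + 2.23×75 = 397.9 + 158.73 + 573.12 + 1225.36 + 876 + 167.25 = 3398.36
Index = 4145.93 / 3398.36 × 100 = 121.9980

122.00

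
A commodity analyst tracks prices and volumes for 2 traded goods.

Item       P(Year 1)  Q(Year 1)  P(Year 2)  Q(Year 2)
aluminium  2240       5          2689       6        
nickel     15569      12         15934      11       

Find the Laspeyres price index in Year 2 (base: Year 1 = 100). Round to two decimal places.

103.35

Laspeyres price index uses base-period quantities as weights.
ΣP(Year 2)·Q(Year 1) = 2689×5 + 15934×12 = 13445 + 191208 = 204653
ΣP(Year 1)·Q(Year 1) = 2240×5 + 15569×12 = 11200 + 186828 = 198028
Index = 204653 / 198028 × 100 = 103.3455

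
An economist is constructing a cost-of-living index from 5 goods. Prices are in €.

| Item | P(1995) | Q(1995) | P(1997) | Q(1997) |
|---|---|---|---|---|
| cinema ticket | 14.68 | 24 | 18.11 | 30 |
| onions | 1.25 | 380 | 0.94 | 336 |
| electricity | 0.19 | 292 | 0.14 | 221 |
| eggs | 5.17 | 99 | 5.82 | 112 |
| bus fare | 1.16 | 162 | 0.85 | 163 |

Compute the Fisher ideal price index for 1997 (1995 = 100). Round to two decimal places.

Laspeyres component (base-period weights):
ΣP(1997)Q(1995) = 18.11×24 + 0.94×380 + 0.14×292 + 5.82×99 + 0.85×162 = 434.64 + 357.2 + 40.88 + 576.18 + 137.7 = 1546.6
ΣP(1995)Q(1995) = 14.68×24 + 1.25×380 + 0.19×292 + 5.17×99 + 1.16×162 = 352.32 + 475 + 55.48 + 511.83 + 187.92 = 1582.55
L = 1546.6 / 1582.55 × 100 = 97.7283
Paasche component (current-period weights):
ΣP(1997)Q(1997) = 18.11×30 + 0.94×336 + 0.14×221 + 5.82×112 + 0.85×163 = 543.3 + 315.84 + 30.94 + 651.84 + 138.55 = 1680.47
ΣP(1995)Q(1997) = 14.68×30 + 1.25×336 + 0.19×221 + 5.17×112 + 1.16×163 = 440.4 + 420 + 41.99 + 579.04 + 189.08 = 1670.51
P = 1680.47 / 1670.51 × 100 = 100.5962
Fisher = √(L × P) = √(97.7283 × 100.5962) = 99.1519

99.15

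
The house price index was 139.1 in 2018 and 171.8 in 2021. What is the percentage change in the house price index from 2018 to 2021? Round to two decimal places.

Change = (171.8 − 139.1) / 139.1 × 100
       = 32.7 / 139.1 × 100 = 23.5083%

23.51%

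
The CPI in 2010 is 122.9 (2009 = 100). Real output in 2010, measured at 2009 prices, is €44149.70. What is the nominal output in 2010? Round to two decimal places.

54259.98

Nominal = Real × (Index/100) = 44149.70 × (122.9/100)
        = 44149.70 × 1.229 = 54259.9813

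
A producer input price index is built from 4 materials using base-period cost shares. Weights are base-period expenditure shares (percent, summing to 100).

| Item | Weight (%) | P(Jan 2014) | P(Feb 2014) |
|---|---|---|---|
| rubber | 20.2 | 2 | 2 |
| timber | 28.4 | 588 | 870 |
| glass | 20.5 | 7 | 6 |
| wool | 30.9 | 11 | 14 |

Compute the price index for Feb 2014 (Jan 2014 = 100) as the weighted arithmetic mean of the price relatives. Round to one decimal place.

rubber: 20.2 × (2/2) = 20.2 × 1.000000 = 20.2000
timber: 28.4 × (870/588) = 28.4 × 1.479592 = 42.0204
glass: 20.5 × (6/7) = 20.5 × 0.857143 = 17.5714
wool: 30.9 × (14/11) = 30.9 × 1.272727 = 39.3273
Index = Σ wᵢ·(p₁ᵢ/p₀ᵢ) = 20.2000 + 42.0204 + 17.5714 + 39.3273 = 119.1191

119.1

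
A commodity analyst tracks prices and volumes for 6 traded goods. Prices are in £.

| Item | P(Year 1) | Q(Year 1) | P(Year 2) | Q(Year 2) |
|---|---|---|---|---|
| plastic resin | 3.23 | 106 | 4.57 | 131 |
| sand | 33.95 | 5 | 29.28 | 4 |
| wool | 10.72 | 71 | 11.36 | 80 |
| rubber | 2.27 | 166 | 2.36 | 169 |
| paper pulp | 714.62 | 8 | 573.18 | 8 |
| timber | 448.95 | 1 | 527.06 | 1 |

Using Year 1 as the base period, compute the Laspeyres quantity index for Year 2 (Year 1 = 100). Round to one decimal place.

101.9

Laspeyres quantity index uses base-period prices as weights.
ΣP(Year 1)·Q(Year 2) = 3.23×131 + 33.95×4 + 10.72×80 + 2.27×169 + 714.62×8 + 448.95×1 = 423.13 + 135.8 + 857.6 + 383.63 + 5716.96 + 448.95 = 7966.07
ΣP(Year 1)·Q(Year 1) = 3.23×106 + 33.95×5 + 10.72×71 + 2.27×166 + 714.62×8 + 448.95×1 = 342.38 + 169.75 + 761.12 + 376.82 + 5716.96 + 448.95 = 7815.98
Index = 7966.07 / 7815.98 × 100 = 101.9203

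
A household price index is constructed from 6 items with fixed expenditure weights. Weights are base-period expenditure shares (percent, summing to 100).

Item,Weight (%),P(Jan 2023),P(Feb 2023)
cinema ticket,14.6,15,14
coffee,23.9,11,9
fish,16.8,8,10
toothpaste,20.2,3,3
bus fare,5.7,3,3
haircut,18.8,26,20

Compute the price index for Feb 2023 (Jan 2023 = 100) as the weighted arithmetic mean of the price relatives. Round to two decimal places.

cinema ticket: 14.6 × (14/15) = 14.6 × 0.933333 = 13.6267
coffee: 23.9 × (9/11) = 23.9 × 0.818182 = 19.5545
fish: 16.8 × (10/8) = 16.8 × 1.250000 = 21.0000
toothpaste: 20.2 × (3/3) = 20.2 × 1.000000 = 20.2000
bus fare: 5.7 × (3/3) = 5.7 × 1.000000 = 5.7000
haircut: 18.8 × (20/26) = 18.8 × 0.769231 = 14.4615
Index = Σ wᵢ·(p₁ᵢ/p₀ᵢ) = 13.6267 + 19.5545 + 21.0000 + 20.2000 + 5.7000 + 14.4615 = 94.5428

94.54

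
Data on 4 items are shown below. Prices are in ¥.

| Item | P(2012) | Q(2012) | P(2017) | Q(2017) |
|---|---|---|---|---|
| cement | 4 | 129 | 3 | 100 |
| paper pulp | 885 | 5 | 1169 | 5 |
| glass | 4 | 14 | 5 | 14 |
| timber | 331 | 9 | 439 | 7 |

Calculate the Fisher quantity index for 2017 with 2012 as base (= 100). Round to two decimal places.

90.42

Laspeyres component (base-period weights):
ΣP(2012)Q(2017) = 4×100 + 885×5 + 4×14 + 331×7 = 400 + 4425 + 56 + 2317 = 7198
ΣP(2012)Q(2012) = 4×129 + 885×5 + 4×14 + 331×9 = 516 + 4425 + 56 + 2979 = 7976
L = 7198 / 7976 × 100 = 90.2457
Paasche component (current-period weights):
ΣP(2017)Q(2017) = 3×100 + 1169×5 + 5×14 + 439×7 = 300 + 5845 + 70 + 3073 = 9288
ΣP(2017)Q(2012) = 3×129 + 1169×5 + 5×14 + 439×9 = 387 + 5845 + 70 + 3951 = 10253
P = 9288 / 10253 × 100 = 90.5881
Fisher = √(L × P) = √(90.2457 × 90.5881) = 90.4168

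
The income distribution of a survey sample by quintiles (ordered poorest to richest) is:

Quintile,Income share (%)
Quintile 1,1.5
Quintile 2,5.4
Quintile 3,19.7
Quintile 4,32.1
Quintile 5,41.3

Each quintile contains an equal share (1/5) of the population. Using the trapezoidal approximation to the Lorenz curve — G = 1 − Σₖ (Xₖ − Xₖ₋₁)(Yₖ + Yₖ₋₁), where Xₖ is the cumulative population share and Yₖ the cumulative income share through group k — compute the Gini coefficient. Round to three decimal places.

0.425

Cumulative income shares Yₖ: 0.0150, 0.0690, 0.2660, 0.5870, 1.0000
Σ (Xₖ−Xₖ₋₁)(Yₖ+Yₖ₋₁) = (1/5)(0.0150+0.0000) + (1/5)(0.0690+0.0150) + (1/5)(0.2660+0.0690) + (1/5)(0.5870+0.2660) + (1/5)(1.0000+0.5870)
  = 0.0030 + 0.0168 + 0.0670 + 0.1706 + 0.3174 = 0.5748
G = 1 − 0.5748 = 0.4252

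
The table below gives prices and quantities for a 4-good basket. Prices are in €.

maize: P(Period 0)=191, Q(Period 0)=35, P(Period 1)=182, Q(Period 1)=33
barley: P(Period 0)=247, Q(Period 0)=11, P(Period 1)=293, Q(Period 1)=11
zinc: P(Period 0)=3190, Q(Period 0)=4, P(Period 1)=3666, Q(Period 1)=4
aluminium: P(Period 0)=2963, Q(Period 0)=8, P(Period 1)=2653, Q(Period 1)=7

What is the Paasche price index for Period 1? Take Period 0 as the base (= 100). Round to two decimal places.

Paasche price index uses current-period quantities as weights.
ΣP(Period 1)·Q(Period 1) = 182×33 + 293×11 + 3666×4 + 2653×7 = 6006 + 3223 + 14664 + 18571 = 42464
ΣP(Period 0)·Q(Period 1) = 191×33 + 247×11 + 3190×4 + 2963×7 = 6303 + 2717 + 12760 + 20741 = 42521
Index = 42464 / 42521 × 100 = 99.8659

99.87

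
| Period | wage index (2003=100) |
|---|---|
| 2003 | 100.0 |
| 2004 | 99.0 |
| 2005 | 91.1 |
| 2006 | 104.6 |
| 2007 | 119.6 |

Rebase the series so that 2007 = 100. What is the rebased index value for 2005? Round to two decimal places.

Rebased(2005) = 91.1 / 119.6 × 100 = 76.1706

76.17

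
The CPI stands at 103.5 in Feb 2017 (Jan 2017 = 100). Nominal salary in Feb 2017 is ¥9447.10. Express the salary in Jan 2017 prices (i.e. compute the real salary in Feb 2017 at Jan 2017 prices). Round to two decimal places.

9127.63

Real = Nominal ÷ (Index/100) = 9447.10 ÷ (103.5/100)
     = 9447.10 ÷ 1.035 = 9127.6329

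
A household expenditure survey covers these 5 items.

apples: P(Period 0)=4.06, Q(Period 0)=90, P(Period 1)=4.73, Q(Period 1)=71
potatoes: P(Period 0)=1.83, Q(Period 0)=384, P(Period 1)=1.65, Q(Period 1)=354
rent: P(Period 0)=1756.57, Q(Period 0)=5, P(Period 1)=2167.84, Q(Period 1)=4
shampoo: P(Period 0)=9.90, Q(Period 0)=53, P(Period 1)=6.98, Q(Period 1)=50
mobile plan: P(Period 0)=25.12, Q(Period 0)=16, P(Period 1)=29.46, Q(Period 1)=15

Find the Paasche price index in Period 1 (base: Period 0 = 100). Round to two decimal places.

117.52

Paasche price index uses current-period quantities as weights.
ΣP(Period 1)·Q(Period 1) = 4.73×71 + 1.65×354 + 2167.84×4 + 6.98×50 + 29.46×15 = 335.83 + 584.1 + 8671.36 + 349 + 441.9 = 10382.19
ΣP(Period 0)·Q(Period 1) = 4.06×71 + 1.83×354 + 1756.57×4 + 9.90×50 + 25.12×15 = 288.26 + 647.82 + 7026.28 + 495 + 376.8 = 8834.16
Index = 10382.19 / 8834.16 × 100 = 117.5232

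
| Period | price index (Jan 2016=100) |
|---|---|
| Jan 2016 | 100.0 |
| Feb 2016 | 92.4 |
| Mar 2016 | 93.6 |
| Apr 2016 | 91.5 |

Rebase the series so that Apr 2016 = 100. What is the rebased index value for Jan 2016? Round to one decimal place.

Rebased(Jan 2016) = 100.0 / 91.5 × 100 = 109.2896

109.3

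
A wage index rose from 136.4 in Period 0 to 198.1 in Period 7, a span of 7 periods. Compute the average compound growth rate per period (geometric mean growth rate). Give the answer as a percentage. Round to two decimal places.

5.48%

Growth factor = (198.1/136.4)^(1/7) = (1.452346)^(1/7) = 1.054758
Growth rate = 1.054758 − 1 = 0.054758 = 5.4758%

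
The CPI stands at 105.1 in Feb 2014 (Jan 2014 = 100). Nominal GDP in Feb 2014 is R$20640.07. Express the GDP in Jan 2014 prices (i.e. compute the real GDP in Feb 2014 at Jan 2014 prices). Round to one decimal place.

19638.5

Real = Nominal ÷ (Index/100) = 20640.07 ÷ (105.1/100)
     = 20640.07 ÷ 1.051 = 19638.5062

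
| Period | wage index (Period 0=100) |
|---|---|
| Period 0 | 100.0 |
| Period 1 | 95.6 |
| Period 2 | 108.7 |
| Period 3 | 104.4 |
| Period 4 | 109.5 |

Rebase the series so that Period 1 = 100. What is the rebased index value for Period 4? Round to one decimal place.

Rebased(Period 4) = 109.5 / 95.6 × 100 = 114.5397

114.5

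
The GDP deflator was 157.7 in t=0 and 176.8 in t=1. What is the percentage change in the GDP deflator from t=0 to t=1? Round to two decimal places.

Change = (176.8 − 157.7) / 157.7 × 100
       = 19.1 / 157.7 × 100 = 12.1116%

12.11%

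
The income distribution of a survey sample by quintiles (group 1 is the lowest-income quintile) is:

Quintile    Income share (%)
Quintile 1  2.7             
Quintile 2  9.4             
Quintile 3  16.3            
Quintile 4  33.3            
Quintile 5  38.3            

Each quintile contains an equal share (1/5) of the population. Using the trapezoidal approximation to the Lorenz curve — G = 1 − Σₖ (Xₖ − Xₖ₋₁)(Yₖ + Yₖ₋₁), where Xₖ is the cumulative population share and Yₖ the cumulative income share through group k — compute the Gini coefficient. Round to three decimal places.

Cumulative income shares Yₖ: 0.0270, 0.1210, 0.2840, 0.6170, 1.0000
Σ (Xₖ−Xₖ₋₁)(Yₖ+Yₖ₋₁) = (1/5)(0.0270+0.0000) + (1/5)(0.1210+0.0270) + (1/5)(0.2840+0.1210) + (1/5)(0.6170+0.2840) + (1/5)(1.0000+0.6170)
  = 0.0054 + 0.0296 + 0.0810 + 0.1802 + 0.3234 = 0.6196
G = 1 − 0.6196 = 0.3804

0.380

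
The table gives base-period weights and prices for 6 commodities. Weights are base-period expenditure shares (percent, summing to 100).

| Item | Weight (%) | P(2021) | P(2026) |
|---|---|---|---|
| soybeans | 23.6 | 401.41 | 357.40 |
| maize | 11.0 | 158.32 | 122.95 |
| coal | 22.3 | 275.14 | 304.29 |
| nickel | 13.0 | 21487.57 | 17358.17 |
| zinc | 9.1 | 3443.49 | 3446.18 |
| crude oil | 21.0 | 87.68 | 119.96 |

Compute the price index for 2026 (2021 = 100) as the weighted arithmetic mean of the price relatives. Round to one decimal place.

soybeans: 23.6 × (357.40/401.41) = 23.6 × 0.890361 = 21.0125
maize: 11.0 × (122.95/158.32) = 11.0 × 0.776592 = 8.5425
coal: 22.3 × (304.29/275.14) = 22.3 × 1.105946 = 24.6626
nickel: 13.0 × (17358.17/21487.57) = 13.0 × 0.807824 = 10.5017
zinc: 9.1 × (3446.18/3443.49) = 9.1 × 1.000781 = 9.1071
crude oil: 21.0 × (119.96/87.68) = 21.0 × 1.368157 = 28.7313
Index = Σ wᵢ·(p₁ᵢ/p₀ᵢ) = 21.0125 + 8.5425 + 24.6626 + 10.5017 + 9.1071 + 28.7313 = 102.5578

102.6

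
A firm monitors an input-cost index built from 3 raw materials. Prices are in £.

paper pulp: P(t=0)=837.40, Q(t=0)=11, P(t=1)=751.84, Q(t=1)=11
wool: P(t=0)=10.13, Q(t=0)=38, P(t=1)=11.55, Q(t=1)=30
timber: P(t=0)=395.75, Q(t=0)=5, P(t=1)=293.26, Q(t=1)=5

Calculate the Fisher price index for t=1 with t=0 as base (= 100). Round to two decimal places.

Laspeyres component (base-period weights):
ΣP(t=1)Q(t=0) = 751.84×11 + 11.55×38 + 293.26×5 = 8270.24 + 438.9 + 1466.3 = 10175.44
ΣP(t=0)Q(t=0) = 837.40×11 + 10.13×38 + 395.75×5 = 9211.4 + 384.94 + 1978.75 = 11575.09
L = 10175.44 / 11575.09 × 100 = 87.9081
Paasche component (current-period weights):
ΣP(t=1)Q(t=1) = 751.84×11 + 11.55×30 + 293.26×5 = 8270.24 + 346.5 + 1466.3 = 10083.04
ΣP(t=0)Q(t=1) = 837.40×11 + 10.13×30 + 395.75×5 = 9211.4 + 303.9 + 1978.75 = 11494.05
P = 10083.04 / 11494.05 × 100 = 87.7240
Fisher = √(L × P) = √(87.9081 × 87.7240) = 87.8160

87.82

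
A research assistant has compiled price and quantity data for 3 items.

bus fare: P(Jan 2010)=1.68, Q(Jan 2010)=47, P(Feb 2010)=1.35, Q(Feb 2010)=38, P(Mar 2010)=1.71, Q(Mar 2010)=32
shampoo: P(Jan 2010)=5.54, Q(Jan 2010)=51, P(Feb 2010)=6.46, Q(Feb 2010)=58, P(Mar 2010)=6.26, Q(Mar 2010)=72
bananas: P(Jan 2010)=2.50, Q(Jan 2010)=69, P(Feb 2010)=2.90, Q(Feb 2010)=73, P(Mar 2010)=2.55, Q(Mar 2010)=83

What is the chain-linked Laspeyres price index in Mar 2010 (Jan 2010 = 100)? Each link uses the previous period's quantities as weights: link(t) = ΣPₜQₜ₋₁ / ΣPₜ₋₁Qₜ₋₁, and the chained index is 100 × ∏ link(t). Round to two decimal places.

Link Jan 2010→Feb 2010:
ΣP(Feb 2010)Q(Jan 2010) = 1.35×47 + 6.46×51 + 2.90×69 = 63.45 + 329.46 + 200.1 = 593.01
ΣP(Jan 2010)Q(Jan 2010) = 1.68×47 + 5.54×51 + 2.50×69 = 78.96 + 282.54 + 172.5 = 534
link = 593.01/534 = 1.110506
Link Feb 2010→Mar 2010:
ΣP(Mar 2010)Q(Feb 2010) = 1.71×38 + 6.26×58 + 2.55×73 = 64.98 + 363.08 + 186.15 = 614.21
ΣP(Feb 2010)Q(Feb 2010) = 1.35×38 + 6.46×58 + 2.90×73 = 51.3 + 374.68 + 211.7 = 637.68
link = 614.21/637.68 = 0.963195
Chained index = 100 × 1.110506 × 0.963195 = 106.9633

106.96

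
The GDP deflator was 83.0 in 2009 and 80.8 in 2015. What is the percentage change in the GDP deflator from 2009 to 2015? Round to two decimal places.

Change = (80.8 − 83.0) / 83.0 × 100
       = -2.2 / 83.0 × 100 = -2.6506%

-2.65%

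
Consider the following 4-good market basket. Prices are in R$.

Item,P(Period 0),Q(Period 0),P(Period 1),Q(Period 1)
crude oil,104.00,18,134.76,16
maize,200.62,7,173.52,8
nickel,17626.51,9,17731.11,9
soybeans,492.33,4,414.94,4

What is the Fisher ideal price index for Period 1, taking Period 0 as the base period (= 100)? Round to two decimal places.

100.58

Laspeyres component (base-period weights):
ΣP(Period 1)Q(Period 0) = 134.76×18 + 173.52×7 + 17731.11×9 + 414.94×4 = 2425.68 + 1214.64 + 159579.99 + 1659.76 = 164880.07
ΣP(Period 0)Q(Period 0) = 104.00×18 + 200.62×7 + 17626.51×9 + 492.33×4 = 1872 + 1404.34 + 158638.59 + 1969.32 = 163884.25
L = 164880.07 / 163884.25 × 100 = 100.6076
Paasche component (current-period weights):
ΣP(Period 1)Q(Period 1) = 134.76×16 + 173.52×8 + 17731.11×9 + 414.94×4 = 2156.16 + 1388.16 + 159579.99 + 1659.76 = 164784.07
ΣP(Period 0)Q(Period 1) = 104.00×16 + 200.62×8 + 17626.51×9 + 492.33×4 = 1664 + 1604.96 + 158638.59 + 1969.32 = 163876.87
P = 164784.07 / 163876.87 × 100 = 100.5536
Fisher = √(L × P) = √(100.6076 × 100.5536) = 100.5806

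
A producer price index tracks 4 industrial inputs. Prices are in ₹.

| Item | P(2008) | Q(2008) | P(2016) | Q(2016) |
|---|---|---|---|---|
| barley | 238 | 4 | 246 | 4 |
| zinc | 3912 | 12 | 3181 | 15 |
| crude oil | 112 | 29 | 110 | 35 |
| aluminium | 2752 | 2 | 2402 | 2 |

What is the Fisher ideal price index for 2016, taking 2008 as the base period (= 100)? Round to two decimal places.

Laspeyres component (base-period weights):
ΣP(2016)Q(2008) = 246×4 + 3181×12 + 110×29 + 2402×2 = 984 + 38172 + 3190 + 4804 = 47150
ΣP(2008)Q(2008) = 238×4 + 3912×12 + 112×29 + 2752×2 = 952 + 46944 + 3248 + 5504 = 56648
L = 47150 / 56648 × 100 = 83.2333
Paasche component (current-period weights):
ΣP(2016)Q(2016) = 246×4 + 3181×15 + 110×35 + 2402×2 = 984 + 47715 + 3850 + 4804 = 57353
ΣP(2008)Q(2016) = 238×4 + 3912×15 + 112×35 + 2752×2 = 952 + 58680 + 3920 + 5504 = 69056
P = 57353 / 69056 × 100 = 83.0529
Fisher = √(L × P) = √(83.2333 × 83.0529) = 83.1430

83.14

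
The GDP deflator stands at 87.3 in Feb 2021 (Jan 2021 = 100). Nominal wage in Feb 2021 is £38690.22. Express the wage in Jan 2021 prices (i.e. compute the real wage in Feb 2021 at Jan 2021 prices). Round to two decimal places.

44318.69

Real = Nominal ÷ (Index/100) = 38690.22 ÷ (87.3/100)
     = 38690.22 ÷ 0.873 = 44318.6942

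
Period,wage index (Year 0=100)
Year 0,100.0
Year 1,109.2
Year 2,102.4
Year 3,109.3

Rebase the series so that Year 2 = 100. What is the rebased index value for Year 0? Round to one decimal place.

97.7

Rebased(Year 0) = 100.0 / 102.4 × 100 = 97.6562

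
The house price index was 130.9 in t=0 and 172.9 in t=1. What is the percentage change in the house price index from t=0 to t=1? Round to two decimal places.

Change = (172.9 − 130.9) / 130.9 × 100
       = 42.0 / 130.9 × 100 = 32.0856%

32.09%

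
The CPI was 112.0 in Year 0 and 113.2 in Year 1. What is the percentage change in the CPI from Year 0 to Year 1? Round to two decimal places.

1.07%

Change = (113.2 − 112.0) / 112.0 × 100
       = 1.2 / 112.0 × 100 = 1.0714%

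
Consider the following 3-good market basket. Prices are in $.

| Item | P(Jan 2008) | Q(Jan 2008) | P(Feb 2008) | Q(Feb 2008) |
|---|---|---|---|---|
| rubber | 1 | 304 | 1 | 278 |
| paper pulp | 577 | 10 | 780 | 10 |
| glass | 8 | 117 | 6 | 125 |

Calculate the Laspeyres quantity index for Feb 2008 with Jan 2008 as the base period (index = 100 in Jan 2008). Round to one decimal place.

Laspeyres quantity index uses base-period prices as weights.
ΣP(Jan 2008)·Q(Feb 2008) = 1×278 + 577×10 + 8×125 = 278 + 5770 + 1000 = 7048
ΣP(Jan 2008)·Q(Jan 2008) = 1×304 + 577×10 + 8×117 = 304 + 5770 + 936 = 7010
Index = 7048 / 7010 × 100 = 100.5421

100.5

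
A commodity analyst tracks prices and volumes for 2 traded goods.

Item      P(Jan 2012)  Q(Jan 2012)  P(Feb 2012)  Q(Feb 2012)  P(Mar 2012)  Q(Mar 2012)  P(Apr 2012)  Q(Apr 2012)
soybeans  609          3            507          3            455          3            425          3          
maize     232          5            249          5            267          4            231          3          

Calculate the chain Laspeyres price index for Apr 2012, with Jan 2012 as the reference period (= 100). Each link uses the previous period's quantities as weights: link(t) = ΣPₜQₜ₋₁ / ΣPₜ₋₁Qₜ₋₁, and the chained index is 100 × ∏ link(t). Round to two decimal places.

81.70

Link Jan 2012→Feb 2012:
ΣP(Feb 2012)Q(Jan 2012) = 507×3 + 249×5 = 1521 + 1245 = 2766
ΣP(Jan 2012)Q(Jan 2012) = 609×3 + 232×5 = 1827 + 1160 = 2987
link = 2766/2987 = 0.926013
Link Feb 2012→Mar 2012:
ΣP(Mar 2012)Q(Feb 2012) = 455×3 + 267×5 = 1365 + 1335 = 2700
ΣP(Feb 2012)Q(Feb 2012) = 507×3 + 249×5 = 1521 + 1245 = 2766
link = 2700/2766 = 0.976139
Link Mar 2012→Apr 2012:
ΣP(Apr 2012)Q(Mar 2012) = 425×3 + 231×4 = 1275 + 924 = 2199
ΣP(Mar 2012)Q(Mar 2012) = 455×3 + 267×4 = 1365 + 1068 = 2433
link = 2199/2433 = 0.903822
Chained index = 100 × 0.926013 × 0.976139 × 0.903822 = 81.6980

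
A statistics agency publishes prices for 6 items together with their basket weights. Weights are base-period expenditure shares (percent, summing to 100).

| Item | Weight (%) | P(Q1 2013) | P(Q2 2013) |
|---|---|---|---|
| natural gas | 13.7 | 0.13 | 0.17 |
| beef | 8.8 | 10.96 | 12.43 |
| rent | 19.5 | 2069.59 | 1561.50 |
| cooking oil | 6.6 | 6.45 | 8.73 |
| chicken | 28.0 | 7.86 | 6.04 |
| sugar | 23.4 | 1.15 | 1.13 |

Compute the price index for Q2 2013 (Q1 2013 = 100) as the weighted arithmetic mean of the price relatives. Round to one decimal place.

natural gas: 13.7 × (0.17/0.13) = 13.7 × 1.307692 = 17.9154
beef: 8.8 × (12.43/10.96) = 8.8 × 1.134124 = 9.9803
rent: 19.5 × (1561.50/2069.59) = 19.5 × 0.754497 = 14.7127
cooking oil: 6.6 × (8.73/6.45) = 6.6 × 1.353488 = 8.9330
chicken: 28.0 × (6.04/7.86) = 28.0 × 0.768448 = 21.5165
sugar: 23.4 × (1.13/1.15) = 23.4 × 0.982609 = 22.9930
Index = Σ wᵢ·(p₁ᵢ/p₀ᵢ) = 17.9154 + 9.9803 + 14.7127 + 8.9330 + 21.5165 + 22.9930 = 96.0510

96.1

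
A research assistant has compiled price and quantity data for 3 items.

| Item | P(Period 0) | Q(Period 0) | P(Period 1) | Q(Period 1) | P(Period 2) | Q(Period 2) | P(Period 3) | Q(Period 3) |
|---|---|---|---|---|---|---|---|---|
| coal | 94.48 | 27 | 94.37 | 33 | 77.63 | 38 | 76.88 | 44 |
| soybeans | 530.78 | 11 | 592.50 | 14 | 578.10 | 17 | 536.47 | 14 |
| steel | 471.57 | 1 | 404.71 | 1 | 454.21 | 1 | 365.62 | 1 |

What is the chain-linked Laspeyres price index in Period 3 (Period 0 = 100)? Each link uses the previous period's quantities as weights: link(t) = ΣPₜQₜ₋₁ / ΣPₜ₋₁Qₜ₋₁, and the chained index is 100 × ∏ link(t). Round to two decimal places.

94.24

Link Period 0→Period 1:
ΣP(Period 1)Q(Period 0) = 94.37×27 + 592.50×11 + 404.71×1 = 2547.99 + 6517.5 + 404.71 = 9470.2
ΣP(Period 0)Q(Period 0) = 94.48×27 + 530.78×11 + 471.57×1 = 2550.96 + 5838.58 + 471.57 = 8861.11
link = 9470.2/8861.11 = 1.068737
Link Period 1→Period 2:
ΣP(Period 2)Q(Period 1) = 77.63×33 + 578.10×14 + 454.21×1 = 2561.79 + 8093.4 + 454.21 = 11109.4
ΣP(Period 1)Q(Period 1) = 94.37×33 + 592.50×14 + 404.71×1 = 3114.21 + 8295 + 404.71 = 11813.92
link = 11109.4/11813.92 = 0.940365
Link Period 2→Period 3:
ΣP(Period 3)Q(Period 2) = 76.88×38 + 536.47×17 + 365.62×1 = 2921.44 + 9119.99 + 365.62 = 12407.05
ΣP(Period 2)Q(Period 2) = 77.63×38 + 578.10×17 + 454.21×1 = 2949.94 + 9827.7 + 454.21 = 13231.85
link = 12407.05/13231.85 = 0.937666
Chained index = 100 × 1.068737 × 0.940365 × 0.937666 = 94.2357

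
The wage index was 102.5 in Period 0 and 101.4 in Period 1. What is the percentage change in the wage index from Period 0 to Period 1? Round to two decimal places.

Change = (101.4 − 102.5) / 102.5 × 100
       = -1.1 / 102.5 × 100 = -1.0732%

-1.07%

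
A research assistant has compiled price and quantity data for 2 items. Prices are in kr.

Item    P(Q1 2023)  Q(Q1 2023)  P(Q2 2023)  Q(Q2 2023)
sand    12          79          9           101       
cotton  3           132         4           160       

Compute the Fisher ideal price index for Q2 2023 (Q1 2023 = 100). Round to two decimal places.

Laspeyres component (base-period weights):
ΣP(Q2 2023)Q(Q1 2023) = 9×79 + 4×132 = 711 + 528 = 1239
ΣP(Q1 2023)Q(Q1 2023) = 12×79 + 3×132 = 948 + 396 = 1344
L = 1239 / 1344 × 100 = 92.1875
Paasche component (current-period weights):
ΣP(Q2 2023)Q(Q2 2023) = 9×101 + 4×160 = 909 + 640 = 1549
ΣP(Q1 2023)Q(Q2 2023) = 12×101 + 3×160 = 1212 + 480 = 1692
P = 1549 / 1692 × 100 = 91.5485
Fisher = √(L × P) = √(92.1875 × 91.5485) = 91.8674

91.87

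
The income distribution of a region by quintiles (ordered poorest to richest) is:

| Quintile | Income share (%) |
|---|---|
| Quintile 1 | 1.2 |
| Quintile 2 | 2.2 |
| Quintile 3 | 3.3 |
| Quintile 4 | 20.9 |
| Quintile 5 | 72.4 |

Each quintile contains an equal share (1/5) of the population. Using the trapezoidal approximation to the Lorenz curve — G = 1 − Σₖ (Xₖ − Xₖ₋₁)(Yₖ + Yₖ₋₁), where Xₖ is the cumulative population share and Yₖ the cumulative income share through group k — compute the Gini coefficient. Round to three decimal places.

Cumulative income shares Yₖ: 0.0120, 0.0340, 0.0670, 0.2760, 1.0000
Σ (Xₖ−Xₖ₋₁)(Yₖ+Yₖ₋₁) = (1/5)(0.0120+0.0000) + (1/5)(0.0340+0.0120) + (1/5)(0.0670+0.0340) + (1/5)(0.2760+0.0670) + (1/5)(1.0000+0.2760)
  = 0.0024 + 0.0092 + 0.0202 + 0.0686 + 0.2552 = 0.3556
G = 1 − 0.3556 = 0.6444

0.644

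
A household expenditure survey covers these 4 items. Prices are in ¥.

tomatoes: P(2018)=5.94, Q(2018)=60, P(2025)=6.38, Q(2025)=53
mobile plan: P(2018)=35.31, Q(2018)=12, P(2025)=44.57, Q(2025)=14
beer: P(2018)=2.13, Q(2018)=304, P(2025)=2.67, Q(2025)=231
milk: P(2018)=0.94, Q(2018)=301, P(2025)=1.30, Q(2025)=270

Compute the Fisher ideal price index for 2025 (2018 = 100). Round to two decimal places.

Laspeyres component (base-period weights):
ΣP(2025)Q(2018) = 6.38×60 + 44.57×12 + 2.67×304 + 1.30×301 = 382.8 + 534.84 + 811.68 + 391.3 = 2120.62
ΣP(2018)Q(2018) = 5.94×60 + 35.31×12 + 2.13×304 + 0.94×301 = 356.4 + 423.72 + 647.52 + 282.94 = 1710.58
L = 2120.62 / 1710.58 × 100 = 123.9708
Paasche component (current-period weights):
ΣP(2025)Q(2025) = 6.38×53 + 44.57×14 + 2.67×231 + 1.30×270 = 338.14 + 623.98 + 616.77 + 351 = 1929.89
ΣP(2018)Q(2025) = 5.94×53 + 35.31×14 + 2.13×231 + 0.94×270 = 314.82 + 494.34 + 492.03 + 253.8 = 1554.99
P = 1929.89 / 1554.99 × 100 = 124.1095
Fisher = √(L × P) = √(123.9708 × 124.1095) = 124.0401

124.04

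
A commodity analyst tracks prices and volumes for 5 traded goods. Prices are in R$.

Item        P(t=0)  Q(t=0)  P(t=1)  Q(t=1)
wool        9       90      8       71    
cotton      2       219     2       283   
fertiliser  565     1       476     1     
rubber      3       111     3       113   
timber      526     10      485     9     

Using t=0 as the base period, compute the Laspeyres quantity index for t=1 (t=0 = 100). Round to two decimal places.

Laspeyres quantity index uses base-period prices as weights.
ΣP(t=0)·Q(t=1) = 9×71 + 2×283 + 565×1 + 3×113 + 526×9 = 639 + 566 + 565 + 339 + 4734 = 6843
ΣP(t=0)·Q(t=0) = 9×90 + 2×219 + 565×1 + 3×111 + 526×10 = 810 + 438 + 565 + 333 + 5260 = 7406
Index = 6843 / 7406 × 100 = 92.3981

92.40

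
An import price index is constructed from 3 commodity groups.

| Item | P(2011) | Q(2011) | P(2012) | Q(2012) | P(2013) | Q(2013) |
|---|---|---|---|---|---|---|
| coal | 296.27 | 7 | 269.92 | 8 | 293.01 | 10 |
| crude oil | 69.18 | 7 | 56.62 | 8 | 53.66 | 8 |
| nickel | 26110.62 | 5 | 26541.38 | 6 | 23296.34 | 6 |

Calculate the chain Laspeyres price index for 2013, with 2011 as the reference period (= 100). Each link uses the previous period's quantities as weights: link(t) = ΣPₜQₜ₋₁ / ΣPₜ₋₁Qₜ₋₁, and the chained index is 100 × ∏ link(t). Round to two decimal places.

Link 2011→2012:
ΣP(2012)Q(2011) = 269.92×7 + 56.62×7 + 26541.38×5 = 1889.44 + 396.34 + 132706.9 = 134992.68
ΣP(2011)Q(2011) = 296.27×7 + 69.18×7 + 26110.62×5 = 2073.89 + 484.26 + 130553.1 = 133111.25
link = 134992.68/133111.25 = 1.014134
Link 2012→2013:
ΣP(2013)Q(2012) = 293.01×8 + 53.66×8 + 23296.34×6 = 2344.08 + 429.28 + 139778.04 = 142551.4
ΣP(2012)Q(2012) = 269.92×8 + 56.62×8 + 26541.38×6 = 2159.36 + 452.96 + 159248.28 = 161860.6
link = 142551.4/161860.6 = 0.880705
Chained index = 100 × 1.014134 × 0.880705 = 89.3153

89.32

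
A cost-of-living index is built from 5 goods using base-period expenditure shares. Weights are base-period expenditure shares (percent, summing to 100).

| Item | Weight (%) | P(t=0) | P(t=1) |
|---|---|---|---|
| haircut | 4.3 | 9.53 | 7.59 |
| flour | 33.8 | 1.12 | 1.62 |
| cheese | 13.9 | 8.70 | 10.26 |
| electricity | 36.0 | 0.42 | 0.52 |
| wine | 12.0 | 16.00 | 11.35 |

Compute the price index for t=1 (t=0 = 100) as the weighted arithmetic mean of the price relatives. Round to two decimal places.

121.79

haircut: 4.3 × (7.59/9.53) = 4.3 × 0.796432 = 3.4247
flour: 33.8 × (1.62/1.12) = 33.8 × 1.446429 = 48.8893
cheese: 13.9 × (10.26/8.70) = 13.9 × 1.179310 = 16.3924
electricity: 36.0 × (0.52/0.42) = 36.0 × 1.238095 = 44.5714
wine: 12.0 × (11.35/16.00) = 12.0 × 0.709375 = 8.5125
Index = Σ wᵢ·(p₁ᵢ/p₀ᵢ) = 3.4247 + 48.8893 + 16.3924 + 44.5714 + 8.5125 = 121.7903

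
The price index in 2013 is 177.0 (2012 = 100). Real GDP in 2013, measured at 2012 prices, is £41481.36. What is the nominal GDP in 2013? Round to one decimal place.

Nominal = Real × (Index/100) = 41481.36 × (177.0/100)
        = 41481.36 × 1.770 = 73422.0072

73422.0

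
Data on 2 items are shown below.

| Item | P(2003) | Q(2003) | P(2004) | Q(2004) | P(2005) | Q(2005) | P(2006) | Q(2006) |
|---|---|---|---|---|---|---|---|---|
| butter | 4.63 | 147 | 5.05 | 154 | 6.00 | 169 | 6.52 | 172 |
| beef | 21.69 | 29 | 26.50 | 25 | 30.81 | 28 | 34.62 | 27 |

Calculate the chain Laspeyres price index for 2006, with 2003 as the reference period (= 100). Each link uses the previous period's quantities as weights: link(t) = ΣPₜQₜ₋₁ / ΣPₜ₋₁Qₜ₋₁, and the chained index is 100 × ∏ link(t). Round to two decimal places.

Link 2003→2004:
ΣP(2004)Q(2003) = 5.05×147 + 26.50×29 = 742.35 + 768.5 = 1510.85
ΣP(2003)Q(2003) = 4.63×147 + 21.69×29 = 680.61 + 629.01 = 1309.62
link = 1510.85/1309.62 = 1.153655
Link 2004→2005:
ΣP(2005)Q(2004) = 6.00×154 + 30.81×25 = 924 + 770.25 = 1694.25
ΣP(2004)Q(2004) = 5.05×154 + 26.50×25 = 777.7 + 662.5 = 1440.2
link = 1694.25/1440.2 = 1.176399
Link 2005→2006:
ΣP(2006)Q(2005) = 6.52×169 + 34.62×28 = 1101.88 + 969.36 = 2071.24
ΣP(2005)Q(2005) = 6.00×169 + 30.81×28 = 1014 + 862.68 = 1876.68
link = 2071.24/1876.68 = 1.103672
Chained index = 100 × 1.153655 × 1.176399 × 1.103672 = 149.7859

149.79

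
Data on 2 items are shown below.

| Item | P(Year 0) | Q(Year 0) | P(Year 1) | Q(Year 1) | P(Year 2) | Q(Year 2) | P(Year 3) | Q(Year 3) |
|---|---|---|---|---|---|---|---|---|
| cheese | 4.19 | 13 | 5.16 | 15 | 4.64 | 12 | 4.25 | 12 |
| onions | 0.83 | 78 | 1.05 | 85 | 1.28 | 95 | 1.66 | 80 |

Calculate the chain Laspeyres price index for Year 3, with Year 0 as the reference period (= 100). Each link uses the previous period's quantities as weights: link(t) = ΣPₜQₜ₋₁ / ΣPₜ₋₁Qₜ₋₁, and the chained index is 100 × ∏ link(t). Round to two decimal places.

157.50

Link Year 0→Year 1:
ΣP(Year 1)Q(Year 0) = 5.16×13 + 1.05×78 = 67.08 + 81.9 = 148.98
ΣP(Year 0)Q(Year 0) = 4.19×13 + 0.83×78 = 54.47 + 64.74 = 119.21
link = 148.98/119.21 = 1.249727
Link Year 1→Year 2:
ΣP(Year 2)Q(Year 1) = 4.64×15 + 1.28×85 = 69.6 + 108.8 = 178.4
ΣP(Year 1)Q(Year 1) = 5.16×15 + 1.05×85 = 77.4 + 89.25 = 166.65
link = 178.4/166.65 = 1.070507
Link Year 2→Year 3:
ΣP(Year 3)Q(Year 2) = 4.25×12 + 1.66×95 = 51 + 157.7 = 208.7
ΣP(Year 2)Q(Year 2) = 4.64×12 + 1.28×95 = 55.68 + 121.6 = 177.28
link = 208.7/177.28 = 1.177234
Chained index = 100 × 1.249727 × 1.070507 × 1.177234 = 157.4953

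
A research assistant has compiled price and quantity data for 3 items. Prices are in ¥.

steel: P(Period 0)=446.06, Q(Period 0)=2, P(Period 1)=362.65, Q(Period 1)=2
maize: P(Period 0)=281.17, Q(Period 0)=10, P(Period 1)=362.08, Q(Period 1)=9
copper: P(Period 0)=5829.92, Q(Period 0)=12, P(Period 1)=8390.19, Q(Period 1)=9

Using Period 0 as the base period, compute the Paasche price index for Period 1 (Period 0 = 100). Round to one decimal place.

Paasche price index uses current-period quantities as weights.
ΣP(Period 1)·Q(Period 1) = 362.65×2 + 362.08×9 + 8390.19×9 = 725.3 + 3258.72 + 75511.71 = 79495.73
ΣP(Period 0)·Q(Period 1) = 446.06×2 + 281.17×9 + 5829.92×9 = 892.12 + 2530.53 + 52469.28 = 55891.93
Index = 79495.73 / 55891.93 × 100 = 142.2311

142.2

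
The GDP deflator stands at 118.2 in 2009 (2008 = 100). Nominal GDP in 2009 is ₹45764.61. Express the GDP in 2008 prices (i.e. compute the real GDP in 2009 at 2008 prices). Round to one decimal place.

38717.9

Real = Nominal ÷ (Index/100) = 45764.61 ÷ (118.2/100)
     = 45764.61 ÷ 1.182 = 38717.9442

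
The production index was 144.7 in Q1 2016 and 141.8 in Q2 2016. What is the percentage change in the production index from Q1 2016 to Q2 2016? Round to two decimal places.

Change = (141.8 − 144.7) / 144.7 × 100
       = -2.9 / 144.7 × 100 = -2.0041%

-2.00%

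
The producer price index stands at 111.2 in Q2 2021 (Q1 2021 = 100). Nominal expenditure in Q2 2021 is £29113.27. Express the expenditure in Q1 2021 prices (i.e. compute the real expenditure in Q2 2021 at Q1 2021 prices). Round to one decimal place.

Real = Nominal ÷ (Index/100) = 29113.27 ÷ (111.2/100)
     = 29113.27 ÷ 1.112 = 26180.9982

26181.0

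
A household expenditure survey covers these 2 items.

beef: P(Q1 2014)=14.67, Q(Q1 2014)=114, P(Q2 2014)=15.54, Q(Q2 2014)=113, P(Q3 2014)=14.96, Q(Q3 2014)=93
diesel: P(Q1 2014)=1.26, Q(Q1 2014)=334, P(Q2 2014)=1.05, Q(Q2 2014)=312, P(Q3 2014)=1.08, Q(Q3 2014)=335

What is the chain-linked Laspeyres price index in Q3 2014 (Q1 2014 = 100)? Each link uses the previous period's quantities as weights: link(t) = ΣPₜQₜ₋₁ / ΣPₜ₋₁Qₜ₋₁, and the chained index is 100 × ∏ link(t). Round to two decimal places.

98.65

Link Q1 2014→Q2 2014:
ΣP(Q2 2014)Q(Q1 2014) = 15.54×114 + 1.05×334 = 1771.56 + 350.7 = 2122.26
ΣP(Q1 2014)Q(Q1 2014) = 14.67×114 + 1.26×334 = 1672.38 + 420.84 = 2093.22
link = 2122.26/2093.22 = 1.013873
Link Q2 2014→Q3 2014:
ΣP(Q3 2014)Q(Q2 2014) = 14.96×113 + 1.08×312 = 1690.48 + 336.96 = 2027.44
ΣP(Q2 2014)Q(Q2 2014) = 15.54×113 + 1.05×312 = 1756.02 + 327.6 = 2083.62
link = 2027.44/2083.62 = 0.973037
Chained index = 100 × 1.013873 × 0.973037 = 98.6537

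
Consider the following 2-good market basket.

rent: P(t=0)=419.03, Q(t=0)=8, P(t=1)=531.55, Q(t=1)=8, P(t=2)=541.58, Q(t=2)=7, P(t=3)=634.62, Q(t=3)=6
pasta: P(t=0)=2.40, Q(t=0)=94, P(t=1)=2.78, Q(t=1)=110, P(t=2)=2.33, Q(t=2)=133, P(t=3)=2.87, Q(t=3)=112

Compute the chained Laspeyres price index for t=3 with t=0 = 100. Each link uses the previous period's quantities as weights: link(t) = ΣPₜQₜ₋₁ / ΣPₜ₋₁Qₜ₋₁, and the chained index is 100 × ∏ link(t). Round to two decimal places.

149.40

Link t=0→t=1:
ΣP(t=1)Q(t=0) = 531.55×8 + 2.78×94 = 4252.4 + 261.32 = 4513.72
ΣP(t=0)Q(t=0) = 419.03×8 + 2.40×94 = 3352.24 + 225.6 = 3577.84
link = 4513.72/3577.84 = 1.261577
Link t=1→t=2:
ΣP(t=2)Q(t=1) = 541.58×8 + 2.33×110 = 4332.64 + 256.3 = 4588.94
ΣP(t=1)Q(t=1) = 531.55×8 + 2.78×110 = 4252.4 + 305.8 = 4558.2
link = 4588.94/4558.2 = 1.006744
Link t=2→t=3:
ΣP(t=3)Q(t=2) = 634.62×7 + 2.87×133 = 4442.34 + 381.71 = 4824.05
ΣP(t=2)Q(t=2) = 541.58×7 + 2.33×133 = 3791.06 + 309.89 = 4100.95
link = 4824.05/4100.95 = 1.176325
Chained index = 100 × 1.261577 × 1.006744 × 1.176325 = 149.4032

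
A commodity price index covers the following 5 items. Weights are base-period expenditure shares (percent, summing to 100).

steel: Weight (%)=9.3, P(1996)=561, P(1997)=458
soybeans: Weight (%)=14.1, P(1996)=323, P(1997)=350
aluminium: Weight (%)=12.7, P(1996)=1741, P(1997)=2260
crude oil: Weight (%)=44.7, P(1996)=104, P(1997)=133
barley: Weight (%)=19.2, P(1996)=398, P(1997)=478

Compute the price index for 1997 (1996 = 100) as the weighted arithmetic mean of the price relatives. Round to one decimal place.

steel: 9.3 × (458/561) = 9.3 × 0.816399 = 7.5925
soybeans: 14.1 × (350/323) = 14.1 × 1.083591 = 15.2786
aluminium: 12.7 × (2260/1741) = 12.7 × 1.298105 = 16.4859
crude oil: 44.7 × (133/104) = 44.7 × 1.278846 = 57.1644
barley: 19.2 × (478/398) = 19.2 × 1.201005 = 23.0593
Index = Σ wᵢ·(p₁ᵢ/p₀ᵢ) = 7.5925 + 15.2786 + 16.4859 + 57.1644 + 23.0593 = 119.5808

119.6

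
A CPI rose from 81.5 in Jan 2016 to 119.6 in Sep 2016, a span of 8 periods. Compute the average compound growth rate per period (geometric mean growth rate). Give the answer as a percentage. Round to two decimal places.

4.91%

Growth factor = (119.6/81.5)^(1/8) = (1.467485)^(1/8) = 1.049112
Growth rate = 1.049112 − 1 = 0.049112 = 4.9112%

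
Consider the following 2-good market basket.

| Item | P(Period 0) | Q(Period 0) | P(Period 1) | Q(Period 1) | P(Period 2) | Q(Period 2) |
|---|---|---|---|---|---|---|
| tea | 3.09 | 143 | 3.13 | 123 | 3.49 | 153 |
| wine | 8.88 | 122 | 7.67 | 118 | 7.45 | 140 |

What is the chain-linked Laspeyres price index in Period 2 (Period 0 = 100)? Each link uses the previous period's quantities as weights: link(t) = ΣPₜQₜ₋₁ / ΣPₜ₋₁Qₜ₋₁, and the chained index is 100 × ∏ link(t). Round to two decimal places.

91.98

Link Period 0→Period 1:
ΣP(Period 1)Q(Period 0) = 3.13×143 + 7.67×122 = 447.59 + 935.74 = 1383.33
ΣP(Period 0)Q(Period 0) = 3.09×143 + 8.88×122 = 441.87 + 1083.36 = 1525.23
link = 1383.33/1525.23 = 0.906965
Link Period 1→Period 2:
ΣP(Period 2)Q(Period 1) = 3.49×123 + 7.45×118 = 429.27 + 879.1 = 1308.37
ΣP(Period 1)Q(Period 1) = 3.13×123 + 7.67×118 = 384.99 + 905.06 = 1290.05
link = 1308.37/1290.05 = 1.014201
Chained index = 100 × 0.906965 × 1.014201 = 91.9845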